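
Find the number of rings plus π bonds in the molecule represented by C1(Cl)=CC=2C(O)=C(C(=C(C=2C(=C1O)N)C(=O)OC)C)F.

Molecular formula from the SMILES: C13H11ClFNO4.
DoU = (2C + 2 + N − H − X)/2 = (2·13 + 2 + 1 − 11 − 2)/2 = 16/2 = 8.
(Structurally: 2 ring(s) + 6 π bond(s) = 8.)

8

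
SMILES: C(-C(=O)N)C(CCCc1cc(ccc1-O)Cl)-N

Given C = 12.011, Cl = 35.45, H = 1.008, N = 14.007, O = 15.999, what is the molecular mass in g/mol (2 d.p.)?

Molecular formula: C12H17ClN2O2.
M = 12×12.011 + 1×35.45 + 17×1.008 + 2×14.007 + 2×15.999 = 256.73 g/mol.

256.73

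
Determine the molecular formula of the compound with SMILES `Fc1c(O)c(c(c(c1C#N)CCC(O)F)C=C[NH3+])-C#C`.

Heavy atoms from the SMILES: 14 C, 2 F, 2 N, 2 O.
Implicit hydrogens by atom environment:
  6 × C (aromatic): no H
  4 × C: 1 H each → 4
  2 × C: 2 H each → 4
  2 × C: no H
  2 × F: no H
  2 × O: 1 H each → 2
  1 × N (charge +1): 3 H
  1 × N: no H
  Total hydrogens = 13.
Net charge +1.
Molecular formula: C14H13F2N2O2+

C14H13F2N2O2+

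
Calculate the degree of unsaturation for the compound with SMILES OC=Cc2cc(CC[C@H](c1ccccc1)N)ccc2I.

9

Molecular formula from the SMILES: C17H18INO.
DoU = (2C + 2 + N − H − X)/2 = (2·17 + 2 + 1 − 18 − 1)/2 = 18/2 = 9.
(Structurally: 2 ring(s) + 7 π bond(s) = 9.)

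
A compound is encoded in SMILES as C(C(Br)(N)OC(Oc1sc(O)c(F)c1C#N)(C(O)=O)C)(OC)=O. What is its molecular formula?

C11H10BrFN2O7S

Heavy atoms from the SMILES: 1 Br, 11 C, 1 F, 2 N, 7 O, 1 S.
Implicit hydrogens by atom environment:
  5 × C: no H
  5 × O: no H
  4 × C (aromatic): no H
  2 × C: 3 H each → 6
  2 × O: 1 H each → 2
  1 × Br: no H
  1 × F: no H
  1 × N: 2 H
  1 × N: no H
  1 × S (aromatic): no H
  Total hydrogens = 10.
Molecular formula: C11H10BrFN2O7S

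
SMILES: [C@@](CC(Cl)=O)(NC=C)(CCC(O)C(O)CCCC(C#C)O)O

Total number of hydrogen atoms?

Hydrogens are implicit in SMILES; fill each atom to its normal valence:
  7 × C: 2 H each → 14
  5 × C: 1 H each → 5
  4 × O: 1 H each → 4
  3 × C: no H
  1 × Cl: no H
  1 × N: 1 H
  1 × O: no H
  Total hydrogens = 24.

24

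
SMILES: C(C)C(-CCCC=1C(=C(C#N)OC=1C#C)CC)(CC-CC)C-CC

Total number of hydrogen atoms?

33

Hydrogens are implicit in SMILES; fill each atom to its normal valence:
  10 × C: 2 H each → 20
  4 × C: 3 H each → 12
  4 × C (aromatic): no H
  3 × C: no H
  1 × C: 1 H
  1 × N: no H
  1 × O (aromatic): no H
  Total hydrogens = 33.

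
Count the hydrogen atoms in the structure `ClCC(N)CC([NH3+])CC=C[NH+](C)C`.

Hydrogens are implicit in SMILES; fill each atom to its normal valence:
  4 × C: 1 H each → 4
  3 × C: 2 H each → 6
  2 × C: 3 H each → 6
  1 × Cl: no H
  1 × N (charge +1): 3 H
  1 × N: 2 H
  1 × N (charge +1): 1 H
  Total hydrogens = 22.

22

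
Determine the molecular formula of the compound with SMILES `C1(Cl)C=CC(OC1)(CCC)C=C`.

C10H15ClO

Heavy atoms from the SMILES: 10 C, 1 Cl, 1 O.
Implicit hydrogens by atom environment:
  4 × C: 2 H each → 8
  4 × C: 1 H each → 4
  1 × C: 3 H
  1 × C: no H
  1 × Cl: no H
  1 × O: no H
  Total hydrogens = 15.
Molecular formula: C10H15ClO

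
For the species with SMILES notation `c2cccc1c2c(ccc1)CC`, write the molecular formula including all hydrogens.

C12H12

Heavy atoms from the SMILES: 12 C.
Implicit hydrogens by atom environment:
  7 × C (aromatic): 1 H each → 7
  3 × C (aromatic): no H
  1 × C: 3 H
  1 × C: 2 H
  Total hydrogens = 12.
Molecular formula: C12H12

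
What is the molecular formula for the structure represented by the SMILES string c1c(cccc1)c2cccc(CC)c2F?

Heavy atoms from the SMILES: 14 C, 1 F.
Implicit hydrogens by atom environment:
  8 × C (aromatic): 1 H each → 8
  4 × C (aromatic): no H
  1 × C: 3 H
  1 × C: 2 H
  1 × F: no H
  Total hydrogens = 13.
Molecular formula: C14H13F

C14H13F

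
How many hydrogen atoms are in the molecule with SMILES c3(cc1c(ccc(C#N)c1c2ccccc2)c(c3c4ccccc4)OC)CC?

Hydrogens are implicit in SMILES; fill each atom to its normal valence:
  13 × C (aromatic): 1 H each → 13
  9 × C (aromatic): no H
  2 × C: 3 H each → 6
  1 × C: 2 H
  1 × C: no H
  1 × N: no H
  1 × O: no H
  Total hydrogens = 21.

21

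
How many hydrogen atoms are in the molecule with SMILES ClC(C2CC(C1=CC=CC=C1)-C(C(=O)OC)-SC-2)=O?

Hydrogens are implicit in SMILES; fill each atom to its normal valence:
  5 × C (aromatic): 1 H each → 5
  3 × C: 1 H each → 3
  3 × O: no H
  2 × C: 2 H each → 4
  2 × C: no H
  1 × C: 3 H
  1 × C (aromatic): no H
  1 × Cl: no H
  1 × S: no H
  Total hydrogens = 15.

15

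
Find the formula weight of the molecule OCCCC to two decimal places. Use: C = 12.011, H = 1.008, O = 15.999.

74.12

Molecular formula: C4H10O.
M = 4×12.011 + 10×1.008 + 1×15.999 = 74.12 g/mol.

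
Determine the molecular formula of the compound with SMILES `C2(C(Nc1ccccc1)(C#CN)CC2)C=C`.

Heavy atoms from the SMILES: 14 C, 2 N.
Implicit hydrogens by atom environment:
  5 × C (aromatic): 1 H each → 5
  3 × C: 2 H each → 6
  3 × C: no H
  2 × C: 1 H each → 2
  1 × C (aromatic): no H
  1 × N: 2 H
  1 × N: 1 H
  Total hydrogens = 16.
Molecular formula: C14H16N2

C14H16N2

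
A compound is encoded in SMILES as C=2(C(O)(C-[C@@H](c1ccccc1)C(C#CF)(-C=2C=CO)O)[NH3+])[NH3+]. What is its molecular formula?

Heavy atoms from the SMILES: 16 C, 1 F, 2 N, 3 O.
Implicit hydrogens by atom environment:
  6 × C: no H
  5 × C (aromatic): 1 H each → 5
  3 × C: 1 H each → 3
  3 × O: 1 H each → 3
  2 × N (charge +1): 3 H each → 6
  1 × C: 2 H
  1 × C (aromatic): no H
  1 × F: no H
  Total hydrogens = 19.
Net charge +2.
Molecular formula: [C16H19FN2O3]2+

[C16H19FN2O3]2+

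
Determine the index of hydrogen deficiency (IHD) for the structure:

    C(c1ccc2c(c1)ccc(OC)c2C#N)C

Molecular formula from the SMILES: C14H13NO.
DoU = (2C + 2 + N − H − X)/2 = (2·14 + 2 + 1 − 13 − 0)/2 = 18/2 = 9.
(Structurally: 2 ring(s) + 7 π bond(s) = 9.)

9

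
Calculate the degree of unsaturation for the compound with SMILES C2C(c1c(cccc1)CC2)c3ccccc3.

9

Molecular formula from the SMILES: C16H16.
DoU = (2C + 2 + N − H − X)/2 = (2·16 + 2 + 0 − 16 − 0)/2 = 18/2 = 9.
(Structurally: 3 ring(s) + 6 π bond(s) = 9.)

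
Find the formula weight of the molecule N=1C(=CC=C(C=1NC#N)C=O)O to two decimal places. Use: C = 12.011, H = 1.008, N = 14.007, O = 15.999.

163.14

Molecular formula: C7H5N3O2.
M = 7×12.011 + 5×1.008 + 3×14.007 + 2×15.999 = 163.14 g/mol.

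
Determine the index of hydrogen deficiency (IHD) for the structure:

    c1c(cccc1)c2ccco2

7

Molecular formula from the SMILES: C10H8O.
DoU = (2C + 2 + N − H − X)/2 = (2·10 + 2 + 0 − 8 − 0)/2 = 14/2 = 7.
(Structurally: 2 ring(s) + 5 π bond(s) = 7.)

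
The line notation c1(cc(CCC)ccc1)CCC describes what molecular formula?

Heavy atoms from the SMILES: 12 C.
Implicit hydrogens by atom environment:
  4 × C: 2 H each → 8
  4 × C (aromatic): 1 H each → 4
  2 × C: 3 H each → 6
  2 × C (aromatic): no H
  Total hydrogens = 18.
Molecular formula: C12H18

C12H18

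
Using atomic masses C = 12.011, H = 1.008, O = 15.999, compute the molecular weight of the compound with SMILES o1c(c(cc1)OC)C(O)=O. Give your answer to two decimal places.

142.11

Molecular formula: C6H6O4.
M = 6×12.011 + 6×1.008 + 4×15.999 = 142.11 g/mol.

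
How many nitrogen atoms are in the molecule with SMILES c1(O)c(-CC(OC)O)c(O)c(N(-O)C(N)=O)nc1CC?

3

The symbol for nitrogen appears 3 times in the SMILES.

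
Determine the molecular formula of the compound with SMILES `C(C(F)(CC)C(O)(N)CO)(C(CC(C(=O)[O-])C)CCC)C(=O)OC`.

Heavy atoms from the SMILES: 16 C, 1 F, 1 N, 6 O.
Implicit hydrogens by atom environment:
  5 × C: 2 H each → 10
  4 × C: 3 H each → 12
  4 × C: no H
  3 × C: 1 H each → 3
  3 × O: no H
  2 × O: 1 H each → 2
  1 × F: no H
  1 × N: 2 H
  1 × O (charge -1): no H
  Total hydrogens = 29.
Net charge -1.
Molecular formula: C16H29FNO6-

C16H29FNO6-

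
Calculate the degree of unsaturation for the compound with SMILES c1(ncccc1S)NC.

4

Molecular formula from the SMILES: C6H8N2S.
DoU = (2C + 2 + N − H − X)/2 = (2·6 + 2 + 2 − 8 − 0)/2 = 8/2 = 4.
(Structurally: 1 ring(s) + 3 π bond(s) = 4.)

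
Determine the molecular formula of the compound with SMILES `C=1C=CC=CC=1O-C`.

C7H8O

Heavy atoms from the SMILES: 7 C, 1 O.
Implicit hydrogens by atom environment:
  5 × C (aromatic): 1 H each → 5
  1 × C: 3 H
  1 × C (aromatic): no H
  1 × O: no H
  Total hydrogens = 8.
Molecular formula: C7H8O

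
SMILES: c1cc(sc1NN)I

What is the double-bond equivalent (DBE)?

Molecular formula from the SMILES: C4H5IN2S.
DoU = (2C + 2 + N − H − X)/2 = (2·4 + 2 + 2 − 5 − 1)/2 = 6/2 = 3.
(Structurally: 1 ring(s) + 2 π bond(s) = 3.)

3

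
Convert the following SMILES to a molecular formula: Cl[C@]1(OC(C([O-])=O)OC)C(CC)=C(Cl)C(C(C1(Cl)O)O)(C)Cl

C12H15Cl4O6-

Heavy atoms from the SMILES: 12 C, 4 Cl, 6 O.
Implicit hydrogens by atom environment:
  6 × C: no H
  4 × Cl: no H
  3 × C: 3 H each → 9
  3 × O: no H
  2 × C: 1 H each → 2
  2 × O: 1 H each → 2
  1 × C: 2 H
  1 × O (charge -1): no H
  Total hydrogens = 15.
Net charge -1.
Molecular formula: C12H15Cl4O6-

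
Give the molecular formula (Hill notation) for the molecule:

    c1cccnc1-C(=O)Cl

Heavy atoms from the SMILES: 6 C, 1 Cl, 1 N, 1 O.
Implicit hydrogens by atom environment:
  4 × C (aromatic): 1 H each → 4
  1 × C (aromatic): no H
  1 × C: no H
  1 × Cl: no H
  1 × N (aromatic): no H
  1 × O: no H
  Total hydrogens = 4.
Molecular formula: C6H4ClNO

C6H4ClNO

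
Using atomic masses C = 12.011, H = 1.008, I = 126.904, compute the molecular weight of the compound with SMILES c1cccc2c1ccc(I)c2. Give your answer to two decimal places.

254.07

Molecular formula: C10H7I.
M = 10×12.011 + 7×1.008 + 1×126.904 = 254.07 g/mol.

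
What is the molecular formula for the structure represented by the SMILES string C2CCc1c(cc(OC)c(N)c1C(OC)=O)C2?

Heavy atoms from the SMILES: 13 C, 1 N, 3 O.
Implicit hydrogens by atom environment:
  5 × C (aromatic): no H
  4 × C: 2 H each → 8
  3 × O: no H
  2 × C: 3 H each → 6
  1 × C (aromatic): 1 H
  1 × C: no H
  1 × N: 2 H
  Total hydrogens = 17.
Molecular formula: C13H17NO3

C13H17NO3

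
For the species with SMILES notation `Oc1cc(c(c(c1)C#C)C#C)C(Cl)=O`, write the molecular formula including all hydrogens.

C11H5ClO2

Heavy atoms from the SMILES: 11 C, 1 Cl, 2 O.
Implicit hydrogens by atom environment:
  4 × C (aromatic): no H
  3 × C: no H
  2 × C (aromatic): 1 H each → 2
  2 × C: 1 H each → 2
  1 × Cl: no H
  1 × O: 1 H
  1 × O: no H
  Total hydrogens = 5.
Molecular formula: C11H5ClO2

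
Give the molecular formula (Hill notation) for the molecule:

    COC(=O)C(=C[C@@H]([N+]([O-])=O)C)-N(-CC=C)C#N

C10H13N3O4

Heavy atoms from the SMILES: 10 C, 3 N, 4 O.
Implicit hydrogens by atom environment:
  3 × C: 1 H each → 3
  3 × C: no H
  3 × O: no H
  2 × C: 3 H each → 6
  2 × C: 2 H each → 4
  2 × N: no H
  1 × N (charge +1): no H
  1 × O (charge -1): no H
  Total hydrogens = 13.
Molecular formula: C10H13N3O4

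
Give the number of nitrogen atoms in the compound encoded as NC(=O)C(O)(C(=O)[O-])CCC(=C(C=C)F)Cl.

1

The symbol for nitrogen appears 1 time in the SMILES.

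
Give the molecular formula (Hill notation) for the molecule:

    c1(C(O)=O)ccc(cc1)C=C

Heavy atoms from the SMILES: 9 C, 2 O.
Implicit hydrogens by atom environment:
  4 × C (aromatic): 1 H each → 4
  2 × C (aromatic): no H
  1 × C: 2 H
  1 × C: 1 H
  1 × C: no H
  1 × O: 1 H
  1 × O: no H
  Total hydrogens = 8.
Molecular formula: C9H8O2

C9H8O2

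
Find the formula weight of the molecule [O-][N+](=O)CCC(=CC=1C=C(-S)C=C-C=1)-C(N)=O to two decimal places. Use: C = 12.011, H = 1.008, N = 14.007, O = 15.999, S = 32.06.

Molecular formula: C11H12N2O3S.
M = 11×12.011 + 12×1.008 + 2×14.007 + 3×15.999 + 1×32.06 = 252.29 g/mol.

252.29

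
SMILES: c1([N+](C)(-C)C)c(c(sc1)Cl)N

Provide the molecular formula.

Heavy atoms from the SMILES: 7 C, 1 Cl, 2 N, 1 S.
Implicit hydrogens by atom environment:
  3 × C: 3 H each → 9
  3 × C (aromatic): no H
  1 × C (aromatic): 1 H
  1 × Cl: no H
  1 × N: 2 H
  1 × N (charge +1): no H
  1 × S (aromatic): no H
  Total hydrogens = 12.
Net charge +1.
Molecular formula: C7H12ClN2S+

C7H12ClN2S+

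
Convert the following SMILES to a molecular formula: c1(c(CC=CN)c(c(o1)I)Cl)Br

C7H6BrClINO

Heavy atoms from the SMILES: 1 Br, 7 C, 1 Cl, 1 I, 1 N, 1 O.
Implicit hydrogens by atom environment:
  4 × C (aromatic): no H
  2 × C: 1 H each → 2
  1 × Br: no H
  1 × C: 2 H
  1 × Cl: no H
  1 × I: no H
  1 × N: 2 H
  1 × O (aromatic): no H
  Total hydrogens = 6.
Molecular formula: C7H6BrClINO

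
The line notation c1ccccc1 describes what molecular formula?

Heavy atoms from the SMILES: 6 C.
Implicit hydrogens by atom environment:
  6 × C (aromatic): 1 H each → 6
  Total hydrogens = 6.
Molecular formula: C6H6

C6H6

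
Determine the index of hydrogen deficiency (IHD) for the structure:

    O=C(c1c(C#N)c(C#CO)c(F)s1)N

8

Molecular formula from the SMILES: C8H3FN2O2S.
DoU = (2C + 2 + N − H − X)/2 = (2·8 + 2 + 2 − 3 − 1)/2 = 16/2 = 8.
(Structurally: 1 ring(s) + 7 π bond(s) = 8.)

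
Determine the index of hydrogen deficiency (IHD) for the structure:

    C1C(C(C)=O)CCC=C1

Molecular formula from the SMILES: C8H12O.
DoU = (2C + 2 + N − H − X)/2 = (2·8 + 2 + 0 − 12 − 0)/2 = 6/2 = 3.
(Structurally: 1 ring(s) + 2 π bond(s) = 3.)

3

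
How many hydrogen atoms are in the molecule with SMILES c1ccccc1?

Hydrogens are implicit in SMILES; fill each atom to its normal valence:
  6 × C (aromatic): 1 H each → 6
  Total hydrogens = 6.

6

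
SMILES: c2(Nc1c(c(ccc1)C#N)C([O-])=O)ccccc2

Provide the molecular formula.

C14H9N2O2-

Heavy atoms from the SMILES: 14 C, 2 N, 2 O.
Implicit hydrogens by atom environment:
  8 × C (aromatic): 1 H each → 8
  4 × C (aromatic): no H
  2 × C: no H
  1 × N: 1 H
  1 × N: no H
  1 × O: no H
  1 × O (charge -1): no H
  Total hydrogens = 9.
Net charge -1.
Molecular formula: C14H9N2O2-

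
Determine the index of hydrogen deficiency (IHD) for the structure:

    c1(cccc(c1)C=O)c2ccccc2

Molecular formula from the SMILES: C13H10O.
DoU = (2C + 2 + N − H − X)/2 = (2·13 + 2 + 0 − 10 − 0)/2 = 18/2 = 9.
(Structurally: 2 ring(s) + 7 π bond(s) = 9.)

9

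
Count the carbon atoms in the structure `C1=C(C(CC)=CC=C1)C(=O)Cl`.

9

The symbol for carbon appears 9 times in the SMILES. (Cl is a single chlorine, not C + l.)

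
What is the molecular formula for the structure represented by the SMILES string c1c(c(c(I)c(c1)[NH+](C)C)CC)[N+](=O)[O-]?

C10H14IN2O2+

Heavy atoms from the SMILES: 10 C, 1 I, 2 N, 2 O.
Implicit hydrogens by atom environment:
  4 × C (aromatic): no H
  3 × C: 3 H each → 9
  2 × C (aromatic): 1 H each → 2
  1 × C: 2 H
  1 × I: no H
  1 × N (charge +1): 1 H
  1 × N (charge +1): no H
  1 × O: no H
  1 × O (charge -1): no H
  Total hydrogens = 14.
Net charge +1.
Molecular formula: C10H14IN2O2+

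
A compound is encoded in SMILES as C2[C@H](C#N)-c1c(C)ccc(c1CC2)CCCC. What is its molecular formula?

C16H21N

Heavy atoms from the SMILES: 16 C, 1 N.
Implicit hydrogens by atom environment:
  6 × C: 2 H each → 12
  4 × C (aromatic): no H
  2 × C: 3 H each → 6
  2 × C (aromatic): 1 H each → 2
  1 × C: 1 H
  1 × C: no H
  1 × N: no H
  Total hydrogens = 21.
Molecular formula: C16H21N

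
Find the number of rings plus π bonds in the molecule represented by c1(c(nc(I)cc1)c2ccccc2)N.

8

Molecular formula from the SMILES: C11H9IN2.
DoU = (2C + 2 + N − H − X)/2 = (2·11 + 2 + 2 − 9 − 1)/2 = 16/2 = 8.
(Structurally: 2 ring(s) + 6 π bond(s) = 8.)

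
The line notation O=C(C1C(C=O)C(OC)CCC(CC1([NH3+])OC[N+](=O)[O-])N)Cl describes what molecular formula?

Heavy atoms from the SMILES: 12 C, 1 Cl, 3 N, 6 O.
Implicit hydrogens by atom environment:
  5 × C: 1 H each → 5
  5 × O: no H
  4 × C: 2 H each → 8
  2 × C: no H
  1 × C: 3 H
  1 × Cl: no H
  1 × N (charge +1): 3 H
  1 × N: 2 H
  1 × N (charge +1): no H
  1 × O (charge -1): no H
  Total hydrogens = 21.
Net charge +1.
Molecular formula: C12H21ClN3O6+

C12H21ClN3O6+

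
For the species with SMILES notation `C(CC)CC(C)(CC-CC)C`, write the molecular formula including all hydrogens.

Heavy atoms from the SMILES: 11 C.
Implicit hydrogens by atom environment:
  6 × C: 2 H each → 12
  4 × C: 3 H each → 12
  1 × C: no H
  Total hydrogens = 24.
Molecular formula: C11H24

C11H24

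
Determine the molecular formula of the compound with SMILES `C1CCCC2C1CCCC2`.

Heavy atoms from the SMILES: 10 C.
Implicit hydrogens by atom environment:
  8 × C: 2 H each → 16
  2 × C: 1 H each → 2
  Total hydrogens = 18.
Molecular formula: C10H18

C10H18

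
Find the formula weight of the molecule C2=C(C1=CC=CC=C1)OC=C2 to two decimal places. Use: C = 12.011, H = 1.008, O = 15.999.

Molecular formula: C10H8O.
M = 10×12.011 + 8×1.008 + 1×15.999 = 144.17 g/mol.

144.17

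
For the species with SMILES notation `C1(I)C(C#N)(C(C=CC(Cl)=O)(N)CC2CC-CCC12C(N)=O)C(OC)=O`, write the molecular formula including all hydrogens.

C17H21ClIN3O4

Heavy atoms from the SMILES: 17 C, 1 Cl, 1 I, 3 N, 4 O.
Implicit hydrogens by atom environment:
  7 × C: no H
  5 × C: 2 H each → 10
  4 × C: 1 H each → 4
  4 × O: no H
  2 × N: 2 H each → 4
  1 × C: 3 H
  1 × Cl: no H
  1 × I: no H
  1 × N: no H
  Total hydrogens = 21.
Molecular formula: C17H21ClIN3O4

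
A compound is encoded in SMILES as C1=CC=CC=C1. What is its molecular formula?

Heavy atoms from the SMILES: 6 C.
Implicit hydrogens by atom environment:
  6 × C (aromatic): 1 H each → 6
  Total hydrogens = 6.
Molecular formula: C6H6

C6H6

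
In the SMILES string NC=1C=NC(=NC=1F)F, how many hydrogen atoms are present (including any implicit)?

Hydrogens are implicit in SMILES; fill each atom to its normal valence:
  3 × C (aromatic): no H
  2 × F: no H
  2 × N (aromatic): no H
  1 × C (aromatic): 1 H
  1 × N: 2 H
  Total hydrogens = 3.

3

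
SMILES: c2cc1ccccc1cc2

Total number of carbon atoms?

The symbol for carbon appears 10 times in the SMILES. Lowercase c denotes aromatic carbon and counts toward C.

10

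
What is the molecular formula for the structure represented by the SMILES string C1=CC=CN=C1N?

C5H6N2

Heavy atoms from the SMILES: 5 C, 2 N.
Implicit hydrogens by atom environment:
  4 × C (aromatic): 1 H each → 4
  1 × C (aromatic): no H
  1 × N: 2 H
  1 × N (aromatic): no H
  Total hydrogens = 6.
Molecular formula: C5H6N2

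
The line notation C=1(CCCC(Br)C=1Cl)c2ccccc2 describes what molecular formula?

C12H12BrCl

Heavy atoms from the SMILES: 1 Br, 12 C, 1 Cl.
Implicit hydrogens by atom environment:
  5 × C (aromatic): 1 H each → 5
  3 × C: 2 H each → 6
  2 × C: no H
  1 × Br: no H
  1 × C: 1 H
  1 × C (aromatic): no H
  1 × Cl: no H
  Total hydrogens = 12.
Molecular formula: C12H12BrCl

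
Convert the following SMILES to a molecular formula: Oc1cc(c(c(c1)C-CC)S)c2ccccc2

Heavy atoms from the SMILES: 15 C, 1 O, 1 S.
Implicit hydrogens by atom environment:
  7 × C (aromatic): 1 H each → 7
  5 × C (aromatic): no H
  2 × C: 2 H each → 4
  1 × C: 3 H
  1 × O: 1 H
  1 × S: 1 H
  Total hydrogens = 16.
Molecular formula: C15H16OS

C15H16OS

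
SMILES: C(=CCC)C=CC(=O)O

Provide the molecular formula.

Heavy atoms from the SMILES: 7 C, 2 O.
Implicit hydrogens by atom environment:
  4 × C: 1 H each → 4
  1 × C: 3 H
  1 × C: 2 H
  1 × C: no H
  1 × O: 1 H
  1 × O: no H
  Total hydrogens = 10.
Molecular formula: C7H10O2

C7H10O2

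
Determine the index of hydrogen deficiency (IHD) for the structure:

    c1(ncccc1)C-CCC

4

Molecular formula from the SMILES: C9H13N.
DoU = (2C + 2 + N − H − X)/2 = (2·9 + 2 + 1 − 13 − 0)/2 = 8/2 = 4.
(Structurally: 1 ring(s) + 3 π bond(s) = 4.)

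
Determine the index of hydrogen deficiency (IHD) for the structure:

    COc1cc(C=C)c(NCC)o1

4

Molecular formula from the SMILES: C9H13NO2.
DoU = (2C + 2 + N − H − X)/2 = (2·9 + 2 + 1 − 13 − 0)/2 = 8/2 = 4.
(Structurally: 1 ring(s) + 3 π bond(s) = 4.)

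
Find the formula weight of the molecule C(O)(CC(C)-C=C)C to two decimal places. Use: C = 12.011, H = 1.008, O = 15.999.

114.19

Molecular formula: C7H14O.
M = 7×12.011 + 14×1.008 + 1×15.999 = 114.19 g/mol.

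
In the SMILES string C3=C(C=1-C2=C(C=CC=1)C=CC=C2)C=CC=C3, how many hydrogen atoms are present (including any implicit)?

12

Hydrogens are implicit in SMILES; fill each atom to its normal valence:
  12 × C (aromatic): 1 H each → 12
  4 × C (aromatic): no H
  Total hydrogens = 12.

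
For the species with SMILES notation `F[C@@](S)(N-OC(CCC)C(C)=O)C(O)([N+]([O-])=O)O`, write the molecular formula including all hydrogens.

C8H15FN2O6S

Heavy atoms from the SMILES: 8 C, 1 F, 2 N, 6 O, 1 S.
Implicit hydrogens by atom environment:
  3 × C: no H
  3 × O: no H
  2 × C: 3 H each → 6
  2 × C: 2 H each → 4
  2 × O: 1 H each → 2
  1 × C: 1 H
  1 × F: no H
  1 × N: 1 H
  1 × N (charge +1): no H
  1 × O (charge -1): no H
  1 × S: 1 H
  Total hydrogens = 15.
Molecular formula: C8H15FN2O6S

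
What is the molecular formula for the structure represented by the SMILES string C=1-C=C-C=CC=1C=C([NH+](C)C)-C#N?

Heavy atoms from the SMILES: 11 C, 2 N.
Implicit hydrogens by atom environment:
  5 × C (aromatic): 1 H each → 5
  2 × C: 3 H each → 6
  2 × C: no H
  1 × C: 1 H
  1 × C (aromatic): no H
  1 × N (charge +1): 1 H
  1 × N: no H
  Total hydrogens = 13.
Net charge +1.
Molecular formula: C11H13N2+

C11H13N2+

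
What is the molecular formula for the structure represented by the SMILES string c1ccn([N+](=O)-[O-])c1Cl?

Heavy atoms from the SMILES: 4 C, 1 Cl, 2 N, 2 O.
Implicit hydrogens by atom environment:
  3 × C (aromatic): 1 H each → 3
  1 × C (aromatic): no H
  1 × Cl: no H
  1 × N (aromatic): no H
  1 × N (charge +1): no H
  1 × O: no H
  1 × O (charge -1): no H
  Total hydrogens = 3.
Molecular formula: C4H3ClN2O2

C4H3ClN2O2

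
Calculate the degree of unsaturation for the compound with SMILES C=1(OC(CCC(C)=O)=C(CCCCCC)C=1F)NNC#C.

6

Molecular formula from the SMILES: C16H23FN2O2.
DoU = (2C + 2 + N − H − X)/2 = (2·16 + 2 + 2 − 23 − 1)/2 = 12/2 = 6.
(Structurally: 1 ring(s) + 5 π bond(s) = 6.)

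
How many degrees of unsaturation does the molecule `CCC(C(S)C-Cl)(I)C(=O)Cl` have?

1

Molecular formula from the SMILES: C6H9Cl2IOS.
DoU = (2C + 2 + N − H − X)/2 = (2·6 + 2 + 0 − 9 − 3)/2 = 2/2 = 1.
(Structurally: 0 ring(s) + 1 π bond(s) = 1.)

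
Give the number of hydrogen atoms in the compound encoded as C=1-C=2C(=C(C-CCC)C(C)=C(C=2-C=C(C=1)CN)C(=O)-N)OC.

24

Hydrogens are implicit in SMILES; fill each atom to its normal valence:
  7 × C (aromatic): no H
  4 × C: 2 H each → 8
  3 × C: 3 H each → 9
  3 × C (aromatic): 1 H each → 3
  2 × N: 2 H each → 4
  2 × O: no H
  1 × C: no H
  Total hydrogens = 24.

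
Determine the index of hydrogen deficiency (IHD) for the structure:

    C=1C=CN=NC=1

Molecular formula from the SMILES: C4H4N2.
DoU = (2C + 2 + N − H − X)/2 = (2·4 + 2 + 2 − 4 − 0)/2 = 8/2 = 4.
(Structurally: 1 ring(s) + 3 π bond(s) = 4.)

4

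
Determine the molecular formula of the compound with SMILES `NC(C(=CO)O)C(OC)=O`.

Heavy atoms from the SMILES: 5 C, 1 N, 4 O.
Implicit hydrogens by atom environment:
  2 × C: 1 H each → 2
  2 × C: no H
  2 × O: 1 H each → 2
  2 × O: no H
  1 × C: 3 H
  1 × N: 2 H
  Total hydrogens = 9.
Molecular formula: C5H9NO4

C5H9NO4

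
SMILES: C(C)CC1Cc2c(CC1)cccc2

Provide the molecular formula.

C13H18

Heavy atoms from the SMILES: 13 C.
Implicit hydrogens by atom environment:
  5 × C: 2 H each → 10
  4 × C (aromatic): 1 H each → 4
  2 × C (aromatic): no H
  1 × C: 3 H
  1 × C: 1 H
  Total hydrogens = 18.
Molecular formula: C13H18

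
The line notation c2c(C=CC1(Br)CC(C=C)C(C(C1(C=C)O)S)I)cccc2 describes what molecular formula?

C18H20BrIOS

Heavy atoms from the SMILES: 1 Br, 18 C, 1 I, 1 O, 1 S.
Implicit hydrogens by atom environment:
  7 × C: 1 H each → 7
  5 × C (aromatic): 1 H each → 5
  3 × C: 2 H each → 6
  2 × C: no H
  1 × Br: no H
  1 × C (aromatic): no H
  1 × I: no H
  1 × O: 1 H
  1 × S: 1 H
  Total hydrogens = 20.
Molecular formula: C18H20BrIOS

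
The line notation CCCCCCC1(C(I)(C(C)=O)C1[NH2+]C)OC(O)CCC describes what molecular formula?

C16H31INO3+

Heavy atoms from the SMILES: 16 C, 1 I, 1 N, 3 O.
Implicit hydrogens by atom environment:
  7 × C: 2 H each → 14
  4 × C: 3 H each → 12
  3 × C: no H
  2 × C: 1 H each → 2
  2 × O: no H
  1 × I: no H
  1 × N (charge +1): 2 H
  1 × O: 1 H
  Total hydrogens = 31.
Net charge +1.
Molecular formula: C16H31INO3+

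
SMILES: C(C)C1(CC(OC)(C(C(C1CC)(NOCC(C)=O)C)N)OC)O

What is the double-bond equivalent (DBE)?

2

Molecular formula from the SMILES: C16H32N2O5.
DoU = (2C + 2 + N − H − X)/2 = (2·16 + 2 + 2 − 32 − 0)/2 = 4/2 = 2.
(Structurally: 1 ring(s) + 1 π bond(s) = 2.)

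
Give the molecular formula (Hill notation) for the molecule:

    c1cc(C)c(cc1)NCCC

C10H15N

Heavy atoms from the SMILES: 10 C, 1 N.
Implicit hydrogens by atom environment:
  4 × C (aromatic): 1 H each → 4
  2 × C: 3 H each → 6
  2 × C: 2 H each → 4
  2 × C (aromatic): no H
  1 × N: 1 H
  Total hydrogens = 15.
Molecular formula: C10H15N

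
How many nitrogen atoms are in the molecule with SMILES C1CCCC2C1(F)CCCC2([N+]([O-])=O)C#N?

The symbol for nitrogen appears 2 times in the SMILES.

2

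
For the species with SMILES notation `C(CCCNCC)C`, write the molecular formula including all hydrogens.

Heavy atoms from the SMILES: 7 C, 1 N.
Implicit hydrogens by atom environment:
  5 × C: 2 H each → 10
  2 × C: 3 H each → 6
  1 × N: 1 H
  Total hydrogens = 17.
Molecular formula: C7H17N

C7H17N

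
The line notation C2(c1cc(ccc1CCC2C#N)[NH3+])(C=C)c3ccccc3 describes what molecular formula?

Heavy atoms from the SMILES: 19 C, 2 N.
Implicit hydrogens by atom environment:
  8 × C (aromatic): 1 H each → 8
  4 × C (aromatic): no H
  3 × C: 2 H each → 6
  2 × C: 1 H each → 2
  2 × C: no H
  1 × N (charge +1): 3 H
  1 × N: no H
  Total hydrogens = 19.
Net charge +1.
Molecular formula: C19H19N2+

C19H19N2+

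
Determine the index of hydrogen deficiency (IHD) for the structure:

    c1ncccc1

Molecular formula from the SMILES: C5H5N.
DoU = (2C + 2 + N − H − X)/2 = (2·5 + 2 + 1 − 5 − 0)/2 = 8/2 = 4.
(Structurally: 1 ring(s) + 3 π bond(s) = 4.)

4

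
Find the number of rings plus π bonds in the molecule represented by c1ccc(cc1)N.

4

Molecular formula from the SMILES: C6H7N.
DoU = (2C + 2 + N − H − X)/2 = (2·6 + 2 + 1 − 7 − 0)/2 = 8/2 = 4.
(Structurally: 1 ring(s) + 3 π bond(s) = 4.)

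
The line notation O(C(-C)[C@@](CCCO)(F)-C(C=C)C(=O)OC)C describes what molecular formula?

C12H21FO4

Heavy atoms from the SMILES: 12 C, 1 F, 4 O.
Implicit hydrogens by atom environment:
  4 × C: 2 H each → 8
  3 × C: 3 H each → 9
  3 × C: 1 H each → 3
  3 × O: no H
  2 × C: no H
  1 × F: no H
  1 × O: 1 H
  Total hydrogens = 21.
Molecular formula: C12H21FO4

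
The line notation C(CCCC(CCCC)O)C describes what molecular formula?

Heavy atoms from the SMILES: 10 C, 1 O.
Implicit hydrogens by atom environment:
  7 × C: 2 H each → 14
  2 × C: 3 H each → 6
  1 × C: 1 H
  1 × O: 1 H
  Total hydrogens = 22.
Molecular formula: C10H22O

C10H22O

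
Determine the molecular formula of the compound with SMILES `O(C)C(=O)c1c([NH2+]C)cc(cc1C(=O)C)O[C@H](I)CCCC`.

C16H23INO4+

Heavy atoms from the SMILES: 16 C, 1 I, 1 N, 4 O.
Implicit hydrogens by atom environment:
  4 × C: 3 H each → 12
  4 × C (aromatic): no H
  4 × O: no H
  3 × C: 2 H each → 6
  2 × C (aromatic): 1 H each → 2
  2 × C: no H
  1 × C: 1 H
  1 × I: no H
  1 × N (charge +1): 2 H
  Total hydrogens = 23.
Net charge +1.
Molecular formula: C16H23INO4+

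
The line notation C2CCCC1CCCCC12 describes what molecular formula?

Heavy atoms from the SMILES: 10 C.
Implicit hydrogens by atom environment:
  8 × C: 2 H each → 16
  2 × C: 1 H each → 2
  Total hydrogens = 18.
Molecular formula: C10H18

C10H18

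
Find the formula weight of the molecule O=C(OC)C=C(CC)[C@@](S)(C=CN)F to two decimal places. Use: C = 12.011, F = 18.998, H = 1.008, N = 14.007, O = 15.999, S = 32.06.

219.27

Molecular formula: C9H14FNO2S.
M = 9×12.011 + 1×18.998 + 14×1.008 + 1×14.007 + 2×15.999 + 1×32.06 = 219.27 g/mol.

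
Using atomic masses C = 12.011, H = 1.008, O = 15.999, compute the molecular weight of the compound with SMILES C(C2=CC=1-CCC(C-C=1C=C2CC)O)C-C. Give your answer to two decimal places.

Molecular formula: C15H22O.
M = 15×12.011 + 22×1.008 + 1×15.999 = 218.34 g/mol.

218.34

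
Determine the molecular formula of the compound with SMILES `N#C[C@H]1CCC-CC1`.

C7H11N

Heavy atoms from the SMILES: 7 C, 1 N.
Implicit hydrogens by atom environment:
  5 × C: 2 H each → 10
  1 × C: 1 H
  1 × C: no H
  1 × N: no H
  Total hydrogens = 11.
Molecular formula: C7H11N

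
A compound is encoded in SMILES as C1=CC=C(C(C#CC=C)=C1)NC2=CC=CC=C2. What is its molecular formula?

Heavy atoms from the SMILES: 16 C, 1 N.
Implicit hydrogens by atom environment:
  9 × C (aromatic): 1 H each → 9
  3 × C (aromatic): no H
  2 × C: no H
  1 × C: 2 H
  1 × C: 1 H
  1 × N: 1 H
  Total hydrogens = 13.
Molecular formula: C16H13N

C16H13N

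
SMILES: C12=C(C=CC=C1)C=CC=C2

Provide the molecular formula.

Heavy atoms from the SMILES: 10 C.
Implicit hydrogens by atom environment:
  8 × C (aromatic): 1 H each → 8
  2 × C (aromatic): no H
  Total hydrogens = 8.
Molecular formula: C10H8

C10H8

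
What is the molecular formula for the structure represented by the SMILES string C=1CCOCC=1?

Heavy atoms from the SMILES: 5 C, 1 O.
Implicit hydrogens by atom environment:
  3 × C: 2 H each → 6
  2 × C: 1 H each → 2
  1 × O: no H
  Total hydrogens = 8.
Molecular formula: C5H8O

C5H8O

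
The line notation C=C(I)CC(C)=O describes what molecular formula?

Heavy atoms from the SMILES: 5 C, 1 I, 1 O.
Implicit hydrogens by atom environment:
  2 × C: 2 H each → 4
  2 × C: no H
  1 × C: 3 H
  1 × I: no H
  1 × O: no H
  Total hydrogens = 7.
Molecular formula: C5H7IO

C5H7IO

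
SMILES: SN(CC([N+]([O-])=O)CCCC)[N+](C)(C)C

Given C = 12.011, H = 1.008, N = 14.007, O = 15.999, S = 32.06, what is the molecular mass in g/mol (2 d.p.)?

Molecular formula: C9H22N3O2S+.
M = 9×12.011 + 22×1.008 + 3×14.007 + 2×15.999 + 1×32.06 = 236.35 g/mol.

236.35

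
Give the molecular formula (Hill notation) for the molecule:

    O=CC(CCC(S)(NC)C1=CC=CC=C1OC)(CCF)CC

C17H26FNO2S

Heavy atoms from the SMILES: 17 C, 1 F, 1 N, 2 O, 1 S.
Implicit hydrogens by atom environment:
  5 × C: 2 H each → 10
  4 × C (aromatic): 1 H each → 4
  3 × C: 3 H each → 9
  2 × C: no H
  2 × C (aromatic): no H
  2 × O: no H
  1 × C: 1 H
  1 × F: no H
  1 × N: 1 H
  1 × S: 1 H
  Total hydrogens = 26.
Molecular formula: C17H26FNO2S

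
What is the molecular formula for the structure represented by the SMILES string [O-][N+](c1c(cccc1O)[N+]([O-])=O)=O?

Heavy atoms from the SMILES: 6 C, 2 N, 5 O.
Implicit hydrogens by atom environment:
  3 × C (aromatic): 1 H each → 3
  3 × C (aromatic): no H
  2 × N (charge +1): no H
  2 × O: no H
  2 × O (charge -1): no H
  1 × O: 1 H
  Total hydrogens = 4.
Molecular formula: C6H4N2O5

C6H4N2O5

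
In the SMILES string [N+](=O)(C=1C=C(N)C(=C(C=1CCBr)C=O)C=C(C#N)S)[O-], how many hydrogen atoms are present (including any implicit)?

10

Hydrogens are implicit in SMILES; fill each atom to its normal valence:
  5 × C (aromatic): no H
  2 × C: 2 H each → 4
  2 × C: 1 H each → 2
  2 × C: no H
  2 × O: no H
  1 × Br: no H
  1 × C (aromatic): 1 H
  1 × N: 2 H
  1 × N (charge +1): no H
  1 × N: no H
  1 × O (charge -1): no H
  1 × S: 1 H
  Total hydrogens = 10.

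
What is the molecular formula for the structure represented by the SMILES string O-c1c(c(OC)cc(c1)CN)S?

C8H11NO2S

Heavy atoms from the SMILES: 8 C, 1 N, 2 O, 1 S.
Implicit hydrogens by atom environment:
  4 × C (aromatic): no H
  2 × C (aromatic): 1 H each → 2
  1 × C: 3 H
  1 × C: 2 H
  1 × N: 2 H
  1 × O: 1 H
  1 × O: no H
  1 × S: 1 H
  Total hydrogens = 11.
Molecular formula: C8H11NO2S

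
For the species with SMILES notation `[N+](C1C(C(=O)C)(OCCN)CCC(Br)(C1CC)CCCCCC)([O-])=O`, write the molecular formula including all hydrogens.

Heavy atoms from the SMILES: 1 Br, 18 C, 2 N, 4 O.
Implicit hydrogens by atom environment:
  10 × C: 2 H each → 20
  3 × C: 3 H each → 9
  3 × C: no H
  3 × O: no H
  2 × C: 1 H each → 2
  1 × Br: no H
  1 × N: 2 H
  1 × N (charge +1): no H
  1 × O (charge -1): no H
  Total hydrogens = 33.
Molecular formula: C18H33BrN2O4

C18H33BrN2O4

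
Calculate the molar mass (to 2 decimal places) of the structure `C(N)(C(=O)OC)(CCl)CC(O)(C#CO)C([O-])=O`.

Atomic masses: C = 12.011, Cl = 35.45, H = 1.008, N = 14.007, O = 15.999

Molecular formula: C9H11ClNO6-.
M = 9×12.011 + 1×35.45 + 11×1.008 + 1×14.007 + 6×15.999 = 264.64 g/mol.

264.64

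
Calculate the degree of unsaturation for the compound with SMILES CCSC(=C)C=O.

Molecular formula from the SMILES: C5H8OS.
DoU = (2C + 2 + N − H − X)/2 = (2·5 + 2 + 0 − 8 − 0)/2 = 4/2 = 2.
(Structurally: 0 ring(s) + 2 π bond(s) = 2.)

2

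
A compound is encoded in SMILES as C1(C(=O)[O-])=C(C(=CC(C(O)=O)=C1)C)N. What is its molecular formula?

C9H8NO4-

Heavy atoms from the SMILES: 9 C, 1 N, 4 O.
Implicit hydrogens by atom environment:
  4 × C (aromatic): no H
  2 × C (aromatic): 1 H each → 2
  2 × C: no H
  2 × O: no H
  1 × C: 3 H
  1 × N: 2 H
  1 × O: 1 H
  1 × O (charge -1): no H
  Total hydrogens = 8.
Net charge -1.
Molecular formula: C9H8NO4-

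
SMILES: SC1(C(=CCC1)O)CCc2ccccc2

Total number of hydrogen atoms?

16

Hydrogens are implicit in SMILES; fill each atom to its normal valence:
  5 × C (aromatic): 1 H each → 5
  4 × C: 2 H each → 8
  2 × C: no H
  1 × C: 1 H
  1 × C (aromatic): no H
  1 × O: 1 H
  1 × S: 1 H
  Total hydrogens = 16.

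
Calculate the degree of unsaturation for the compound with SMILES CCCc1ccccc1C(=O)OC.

5

Molecular formula from the SMILES: C11H14O2.
DoU = (2C + 2 + N − H − X)/2 = (2·11 + 2 + 0 − 14 − 0)/2 = 10/2 = 5.
(Structurally: 1 ring(s) + 4 π bond(s) = 5.)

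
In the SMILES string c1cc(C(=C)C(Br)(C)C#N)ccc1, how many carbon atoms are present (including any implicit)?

The symbol for carbon appears 11 times in the SMILES. Lowercase c denotes aromatic carbon and counts toward C.

11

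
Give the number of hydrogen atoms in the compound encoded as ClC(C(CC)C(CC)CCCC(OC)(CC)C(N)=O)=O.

28

Hydrogens are implicit in SMILES; fill each atom to its normal valence:
  6 × C: 2 H each → 12
  4 × C: 3 H each → 12
  3 × C: no H
  3 × O: no H
  2 × C: 1 H each → 2
  1 × Cl: no H
  1 × N: 2 H
  Total hydrogens = 28.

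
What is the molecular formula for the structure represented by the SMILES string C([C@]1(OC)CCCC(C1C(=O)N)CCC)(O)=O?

C12H21NO4

Heavy atoms from the SMILES: 12 C, 1 N, 4 O.
Implicit hydrogens by atom environment:
  5 × C: 2 H each → 10
  3 × C: no H
  3 × O: no H
  2 × C: 3 H each → 6
  2 × C: 1 H each → 2
  1 × N: 2 H
  1 × O: 1 H
  Total hydrogens = 21.
Molecular formula: C12H21NO4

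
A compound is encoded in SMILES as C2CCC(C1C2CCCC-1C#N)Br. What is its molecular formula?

Heavy atoms from the SMILES: 1 Br, 11 C, 1 N.
Implicit hydrogens by atom environment:
  6 × C: 2 H each → 12
  4 × C: 1 H each → 4
  1 × Br: no H
  1 × C: no H
  1 × N: no H
  Total hydrogens = 16.
Molecular formula: C11H16BrN

C11H16BrN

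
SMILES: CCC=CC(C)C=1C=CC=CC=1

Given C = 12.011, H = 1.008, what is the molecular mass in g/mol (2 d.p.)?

160.26

Molecular formula: C12H16.
M = 12×12.011 + 16×1.008 = 160.26 g/mol.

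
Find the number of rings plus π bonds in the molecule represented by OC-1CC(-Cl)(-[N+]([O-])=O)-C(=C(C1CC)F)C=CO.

Molecular formula from the SMILES: C10H13ClFNO4.
DoU = (2C + 2 + N − H − X)/2 = (2·10 + 2 + 1 − 13 − 2)/2 = 8/2 = 4.
(Structurally: 1 ring(s) + 3 π bond(s) = 4.)

4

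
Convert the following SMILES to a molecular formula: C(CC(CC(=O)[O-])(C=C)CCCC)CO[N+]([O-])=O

Heavy atoms from the SMILES: 12 C, 1 N, 5 O.
Implicit hydrogens by atom environment:
  8 × C: 2 H each → 16
  3 × O: no H
  2 × C: no H
  2 × O (charge -1): no H
  1 × C: 3 H
  1 × C: 1 H
  1 × N (charge +1): no H
  Total hydrogens = 20.
Net charge -1.
Molecular formula: C12H20NO5-

C12H20NO5-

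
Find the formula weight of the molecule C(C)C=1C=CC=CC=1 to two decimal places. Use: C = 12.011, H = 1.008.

106.17

Molecular formula: C8H10.
M = 8×12.011 + 10×1.008 = 106.17 g/mol.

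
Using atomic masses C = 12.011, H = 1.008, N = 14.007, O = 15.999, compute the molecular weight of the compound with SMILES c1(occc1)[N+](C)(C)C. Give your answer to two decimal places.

126.18

Molecular formula: C7H12NO+.
M = 7×12.011 + 12×1.008 + 1×14.007 + 1×15.999 = 126.18 g/mol.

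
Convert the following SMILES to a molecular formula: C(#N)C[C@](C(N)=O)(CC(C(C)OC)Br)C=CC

Heavy atoms from the SMILES: 1 Br, 12 C, 2 N, 2 O.
Implicit hydrogens by atom environment:
  4 × C: 1 H each → 4
  3 × C: 3 H each → 9
  3 × C: no H
  2 × C: 2 H each → 4
  2 × O: no H
  1 × Br: no H
  1 × N: 2 H
  1 × N: no H
  Total hydrogens = 19.
Molecular formula: C12H19BrN2O2

C12H19BrN2O2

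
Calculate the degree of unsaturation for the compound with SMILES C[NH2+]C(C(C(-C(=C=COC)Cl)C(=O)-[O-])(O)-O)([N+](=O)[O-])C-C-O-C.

4

Molecular formula from the SMILES: C12H19ClN2O8.
DoU = (2C + 2 + N − H − X)/2 = (2·12 + 2 + 2 − 19 − 1)/2 = 8/2 = 4.
(Structurally: 0 ring(s) + 4 π bond(s) = 4.)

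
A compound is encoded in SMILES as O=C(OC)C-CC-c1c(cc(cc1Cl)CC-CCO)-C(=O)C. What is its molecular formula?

C17H23ClO4

Heavy atoms from the SMILES: 17 C, 1 Cl, 4 O.
Implicit hydrogens by atom environment:
  7 × C: 2 H each → 14
  4 × C (aromatic): no H
  3 × O: no H
  2 × C: 3 H each → 6
  2 × C (aromatic): 1 H each → 2
  2 × C: no H
  1 × Cl: no H
  1 × O: 1 H
  Total hydrogens = 23.
Molecular formula: C17H23ClO4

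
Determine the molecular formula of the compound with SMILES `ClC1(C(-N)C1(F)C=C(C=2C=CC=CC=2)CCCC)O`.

C15H19ClFNO

Heavy atoms from the SMILES: 15 C, 1 Cl, 1 F, 1 N, 1 O.
Implicit hydrogens by atom environment:
  5 × C (aromatic): 1 H each → 5
  3 × C: 2 H each → 6
  3 × C: no H
  2 × C: 1 H each → 2
  1 × C: 3 H
  1 × C (aromatic): no H
  1 × Cl: no H
  1 × F: no H
  1 × N: 2 H
  1 × O: 1 H
  Total hydrogens = 19.
Molecular formula: C15H19ClFNO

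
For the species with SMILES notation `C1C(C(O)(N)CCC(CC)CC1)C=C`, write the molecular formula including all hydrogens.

C12H23NO

Heavy atoms from the SMILES: 12 C, 1 N, 1 O.
Implicit hydrogens by atom environment:
  7 × C: 2 H each → 14
  3 × C: 1 H each → 3
  1 × C: 3 H
  1 × C: no H
  1 × N: 2 H
  1 × O: 1 H
  Total hydrogens = 23.
Molecular formula: C12H23NO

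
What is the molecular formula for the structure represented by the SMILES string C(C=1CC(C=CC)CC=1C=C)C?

Heavy atoms from the SMILES: 12 C.
Implicit hydrogens by atom environment:
  4 × C: 2 H each → 8
  4 × C: 1 H each → 4
  2 × C: 3 H each → 6
  2 × C: no H
  Total hydrogens = 18.
Molecular formula: C12H18

C12H18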